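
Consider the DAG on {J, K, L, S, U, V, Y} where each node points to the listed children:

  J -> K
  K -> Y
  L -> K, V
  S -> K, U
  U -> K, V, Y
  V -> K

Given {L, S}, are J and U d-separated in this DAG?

Yes

We examine all 5 paths between J and U:
  1. J → K → Y ← U — K:chain[open]; Y:collider[blocks] ⇒ blocked
  2. J → K ← S → U — K:collider[blocks]; S:fork[blocks] ⇒ blocked
  3. J → K ← U — K:collider[blocks] ⇒ blocked
  4. J → K ← V ← U — K:collider[blocks]; V:chain[open] ⇒ blocked
  5. J → K ← L → V ← U — K:collider[blocks]; L:fork[blocks]; V:collider[blocks] ⇒ blocked
Since every path is blocked, d-separation holds.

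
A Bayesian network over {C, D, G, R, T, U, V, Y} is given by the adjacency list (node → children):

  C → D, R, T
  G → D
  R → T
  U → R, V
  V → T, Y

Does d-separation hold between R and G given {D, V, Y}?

We examine all 3 paths between R and G:
Path 1: R ← U → V → T ← C → D ← G
  V is a chain here and V is conditioned on, so the path is blocked at V.
Path 2: R ← C → D ← G
  C is a fork and C is not conditioned on; D is a collider and D is conditioned on, which opens it — no node blocks this path, so it is active.
Path 3: R → T ← C → D ← G
  T is a collider here and neither T nor any of its descendants is conditioned on, so the collider stays closed — the path is blocked at T.
At least one path is unblocked, so d-separation fails.

No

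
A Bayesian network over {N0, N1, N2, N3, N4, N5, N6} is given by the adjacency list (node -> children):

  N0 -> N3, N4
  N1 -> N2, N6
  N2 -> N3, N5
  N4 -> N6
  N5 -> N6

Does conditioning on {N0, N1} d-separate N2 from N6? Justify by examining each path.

There are 3 undirected paths between N2 and N6; checking each against the conditioning set {N0, N1}:
Path 1: N2 ← N1 → N6
  N1 is a fork here and N1 is conditioned on, so the path is blocked at N1.
Path 2: N2 → N3 ← N0 → N4 → N6
  N3 is a collider here and neither N3 nor any of its descendants is conditioned on, so the collider stays closed — the path is blocked at N3.
Path 3: N2 → N5 → N6
  N5 is a chain and N5 is not conditioned on — no node blocks this path, so it is active.
At least one path is unblocked, so d-separation fails.

No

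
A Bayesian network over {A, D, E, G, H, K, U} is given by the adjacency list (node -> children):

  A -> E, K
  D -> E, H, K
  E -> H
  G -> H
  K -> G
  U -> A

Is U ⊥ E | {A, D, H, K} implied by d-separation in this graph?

Enumerating the 5 paths from U to E and testing each for blocking by {A, D, H, K}:
  1. U → A → E — A:chain[blocks] ⇒ blocked
  2. U → A → K → G → H ← D → E — A:chain[blocks]; K:chain[blocks]; G:chain[open]; H:collider[open]; D:fork[blocks] ⇒ blocked
  3. U → A → K → G → H ← E — A:chain[blocks]; K:chain[blocks]; G:chain[open]; H:collider[open] ⇒ blocked
  4. U → A → K ← D → E — A:chain[blocks]; K:collider[open]; D:fork[blocks] ⇒ blocked
  5. U → A → K ← D → H ← E — A:chain[blocks]; K:collider[open]; D:fork[blocks]; H:collider[open] ⇒ blocked
Since every path is blocked, d-separation holds.

Yes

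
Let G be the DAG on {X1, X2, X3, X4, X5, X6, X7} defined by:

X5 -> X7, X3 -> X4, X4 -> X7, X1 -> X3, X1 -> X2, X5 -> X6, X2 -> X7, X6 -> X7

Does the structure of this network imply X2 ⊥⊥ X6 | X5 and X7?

4 paths connect X2 and X6; each must be blocked for d-separation to hold:
Path 1: X2 → X7 ← X6
  X7 is a collider and X7 is conditioned on, which opens it — no node blocks this path, so it is active.
Path 2: X2 → X7 ← X5 → X6
  X5 is a fork here and X5 is conditioned on, so the path is blocked at X5.
Path 3: X2 ← X1 → X3 → X4 → X7 ← X6
  X1 is a fork and X1 is not conditioned on; X3 is a chain and X3 is not conditioned on; X4 is a chain and X4 is not conditioned on; X7 is a collider and X7 is conditioned on, which opens it — no node blocks this path, so it is active.
Path 4: X2 ← X1 → X3 → X4 → X7 ← X5 → X6
  X5 is a fork here and X5 is conditioned on, so the path is blocked at X5.
At least one path is unblocked, so d-separation fails.

No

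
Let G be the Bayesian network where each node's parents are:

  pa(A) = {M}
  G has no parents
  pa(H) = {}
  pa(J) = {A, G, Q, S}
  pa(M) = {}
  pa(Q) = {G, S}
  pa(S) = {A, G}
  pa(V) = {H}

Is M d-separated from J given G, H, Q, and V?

No — M and J are not d-separated given {G, H, Q, V}.

There are 6 undirected paths between M and J; checking each against the conditioning set {G, H, Q, V}:
Path 1: M → A → S → Q ← G → J
  G is a fork here and G is conditioned on, so the path is blocked at G.
Path 2: M → A → S → Q → J
  Q is a chain here and Q is conditioned on, so the path is blocked at Q.
Path 3: M → A → S ← G → Q → J
  G is a fork here and G is conditioned on, so the path is blocked at G.
Path 4: M → A → S ← G → J
  G is a fork here and G is conditioned on, so the path is blocked at G.
Path 5: M → A → S → J
  A is a chain and A is not conditioned on; S is a chain and S is not conditioned on — no node blocks this path, so it is active.
Path 6: M → A → J
  A is a chain and A is not conditioned on — no node blocks this path, so it is active.
Because an active path exists, M and J are not d-separated.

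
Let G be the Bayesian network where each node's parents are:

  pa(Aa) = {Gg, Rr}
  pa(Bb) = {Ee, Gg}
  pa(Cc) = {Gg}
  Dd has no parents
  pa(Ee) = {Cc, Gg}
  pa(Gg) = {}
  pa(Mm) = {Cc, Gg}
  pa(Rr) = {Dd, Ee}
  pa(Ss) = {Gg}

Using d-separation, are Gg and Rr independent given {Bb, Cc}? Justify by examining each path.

We examine all 5 paths between Gg and Rr:
  1. Gg → Bb ← Ee → Rr — Bb:collider[open]; Ee:fork[open] ⇒ active
  2. Gg → Aa ← Rr — Aa:collider[blocks] ⇒ blocked
  3. Gg → Ee → Rr — Ee:chain[open] ⇒ active
  4. Gg → Cc → Ee → Rr — Cc:chain[blocks]; Ee:chain[open] ⇒ blocked
  5. Gg → Mm ← Cc → Ee → Rr — Mm:collider[blocks]; Cc:fork[blocks]; Ee:chain[open] ⇒ blocked
At least one path is unblocked, so d-separation fails.

No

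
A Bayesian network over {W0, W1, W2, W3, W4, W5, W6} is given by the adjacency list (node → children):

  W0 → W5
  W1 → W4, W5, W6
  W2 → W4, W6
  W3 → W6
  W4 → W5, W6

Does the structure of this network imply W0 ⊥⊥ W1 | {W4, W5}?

No

We examine all 4 paths between W0 and W1:
Path 1: W0 → W5 ← W4 ← W2 → W6 ← W1
  W4 is a chain here and W4 is conditioned on, so the path is blocked at W4.
Path 2: W0 → W5 ← W4 → W6 ← W1
  W4 is a fork here and W4 is conditioned on, so the path is blocked at W4.
Path 3: W0 → W5 ← W4 ← W1
  W4 is a chain here and W4 is conditioned on, so the path is blocked at W4.
Path 4: W0 → W5 ← W1
  W5 is a collider and W5 is conditioned on, which opens it — no node blocks this path, so it is active.
At least one path is unblocked, so d-separation fails.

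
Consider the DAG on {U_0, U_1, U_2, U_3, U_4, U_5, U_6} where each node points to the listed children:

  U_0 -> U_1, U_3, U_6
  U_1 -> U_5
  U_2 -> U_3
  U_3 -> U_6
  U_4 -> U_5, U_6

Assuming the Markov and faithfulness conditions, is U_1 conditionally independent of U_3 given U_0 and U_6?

Yes

We examine all 4 paths between U_1 and U_3:
Path 1: U_1 → U_5 ← U_4 → U_6 ← U_3
  U_5 is a collider here and neither U_5 nor any of its descendants is conditioned on, so the collider stays closed — the path is blocked at U_5.
Path 2: U_1 → U_5 ← U_4 → U_6 ← U_0 → U_3
  U_5 is a collider here and neither U_5 nor any of its descendants is conditioned on, so the collider stays closed — the path is blocked at U_5.
Path 3: U_1 ← U_0 → U_3
  U_0 is a fork here and U_0 is conditioned on, so the path is blocked at U_0.
Path 4: U_1 ← U_0 → U_6 ← U_3
  U_0 is a fork here and U_0 is conditioned on, so the path is blocked at U_0.
Every path is blocked, so U_1 and U_3 are d-separated given {U_0, U_6}.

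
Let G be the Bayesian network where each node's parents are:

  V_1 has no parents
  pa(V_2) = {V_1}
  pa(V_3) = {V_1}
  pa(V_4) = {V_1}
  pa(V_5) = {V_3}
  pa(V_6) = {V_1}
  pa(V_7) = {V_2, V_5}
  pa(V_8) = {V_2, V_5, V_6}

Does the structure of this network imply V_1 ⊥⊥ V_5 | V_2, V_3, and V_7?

There are 5 undirected paths between V_1 and V_5; checking each against the conditioning set {V_2, V_3, V_7}:
Path 1: V_1 → V_6 → V_8 ← V_5
  V_8 is a collider here and neither V_8 nor any of its descendants is conditioned on, so the collider stays closed — the path is blocked at V_8.
Path 2: V_1 → V_6 → V_8 ← V_2 → V_7 ← V_5
  V_8 is a collider here and neither V_8 nor any of its descendants is conditioned on, so the collider stays closed — the path is blocked at V_8.
Path 3: V_1 → V_2 → V_7 ← V_5
  V_2 is a chain here and V_2 is conditioned on, so the path is blocked at V_2.
Path 4: V_1 → V_2 → V_8 ← V_5
  V_2 is a chain here and V_2 is conditioned on, so the path is blocked at V_2.
Path 5: V_1 → V_3 → V_5
  V_3 is a chain here and V_3 is conditioned on, so the path is blocked at V_3.
All paths are blocked; V_1 ⊥ V_5 | {V_2, V_3, V_7} holds.

Yes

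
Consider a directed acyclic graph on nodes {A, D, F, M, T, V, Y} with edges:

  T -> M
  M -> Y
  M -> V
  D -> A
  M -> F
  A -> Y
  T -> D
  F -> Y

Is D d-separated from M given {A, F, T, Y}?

3 paths connect D and M; each must be blocked for d-separation to hold:
Path 1: D ← T → M
  T is a fork here and T is conditioned on, so the path is blocked at T.
Path 2: D → A → Y ← M
  A is a chain here and A is conditioned on, so the path is blocked at A.
Path 3: D → A → Y ← F ← M
  A is a chain here and A is conditioned on, so the path is blocked at A.
Every path is blocked, so D and M are d-separated given {A, F, T, Y}.

Yes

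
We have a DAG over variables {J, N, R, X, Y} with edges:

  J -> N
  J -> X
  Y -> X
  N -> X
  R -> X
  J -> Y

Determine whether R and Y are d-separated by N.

There are 3 undirected paths between R and Y; checking each against the conditioning set {N}:
Path 1: R → X ← Y
  X is a collider here and neither X nor any of its descendants is conditioned on, so the collider stays closed — the path is blocked at X.
Path 2: R → X ← N ← J → Y
  X is a collider here and neither X nor any of its descendants is conditioned on, so the collider stays closed — the path is blocked at X.
Path 3: R → X ← J → Y
  X is a collider here and neither X nor any of its descendants is conditioned on, so the collider stays closed — the path is blocked at X.
Since every path is blocked, d-separation holds.

Yes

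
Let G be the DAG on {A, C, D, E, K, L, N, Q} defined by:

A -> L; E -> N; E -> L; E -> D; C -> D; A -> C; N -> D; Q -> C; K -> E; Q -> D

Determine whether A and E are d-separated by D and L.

There are 5 undirected paths between A and E; checking each against the conditioning set {D, L}:
Path 1: A → L ← E
  L is a collider and L is conditioned on, which opens it — no node blocks this path, so it is active.
Path 2: A → C → D ← E
  C is a chain and C is not conditioned on; D is a collider and D is conditioned on, which opens it — no node blocks this path, so it is active.
Path 3: A → C → D ← N ← E
  C is a chain and C is not conditioned on; D is a collider and D is conditioned on, which opens it; N is a chain and N is not conditioned on — no node blocks this path, so it is active.
Path 4: A → C ← Q → D ← E
  C is a collider and its descendant D is conditioned on, which opens it; Q is a fork and Q is not conditioned on; D is a collider and D is conditioned on, which opens it — no node blocks this path, so it is active.
Path 5: A → C ← Q → D ← N ← E
  C is a collider and its descendant D is conditioned on, which opens it; Q is a fork and Q is not conditioned on; D is a collider and D is conditioned on, which opens it; N is a chain and N is not conditioned on — no node blocks this path, so it is active.
Since the path A → L ← E is active, A and E are not d-separated given {D, L}.

No — A and E are not d-separated given {D, L}.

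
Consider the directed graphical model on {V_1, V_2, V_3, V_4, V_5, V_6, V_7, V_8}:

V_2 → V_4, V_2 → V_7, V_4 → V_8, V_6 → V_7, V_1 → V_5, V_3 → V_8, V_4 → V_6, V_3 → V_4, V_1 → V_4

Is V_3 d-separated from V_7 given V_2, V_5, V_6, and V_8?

Enumerating the 4 paths from V_3 to V_7 and testing each for blocking by {V_2, V_5, V_6, V_8}:
Path 1: V_3 → V_8 ← V_4 ← V_2 → V_7
  V_2 is a fork here and V_2 is conditioned on, so the path is blocked at V_2.
Path 2: V_3 → V_8 ← V_4 → V_6 → V_7
  V_6 is a chain here and V_6 is conditioned on, so the path is blocked at V_6.
Path 3: V_3 → V_4 ← V_2 → V_7
  V_2 is a fork here and V_2 is conditioned on, so the path is blocked at V_2.
Path 4: V_3 → V_4 → V_6 → V_7
  V_6 is a chain here and V_6 is conditioned on, so the path is blocked at V_6.
Every path is blocked, so V_3 and V_7 are d-separated given {V_2, V_5, V_6, V_8}.

Yes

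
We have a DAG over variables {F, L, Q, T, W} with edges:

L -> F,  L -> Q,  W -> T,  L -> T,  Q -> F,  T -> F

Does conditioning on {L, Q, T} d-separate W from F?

Yes — W and F are d-separated given {L, Q, T}.

Enumerating the 3 paths from W to F and testing each for blocking by {L, Q, T}:
  1. W → T → F — T:chain[blocks] ⇒ blocked
  2. W → T ← L → F — T:collider[open]; L:fork[blocks] ⇒ blocked
  3. W → T ← L → Q → F — T:collider[open]; L:fork[blocks]; Q:chain[blocks] ⇒ blocked
Every path is blocked, so W and F are d-separated given {L, Q, T}.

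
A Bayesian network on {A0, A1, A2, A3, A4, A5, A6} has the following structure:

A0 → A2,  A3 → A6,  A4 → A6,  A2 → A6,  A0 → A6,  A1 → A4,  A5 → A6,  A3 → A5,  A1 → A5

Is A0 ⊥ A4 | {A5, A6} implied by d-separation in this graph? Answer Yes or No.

Enumerating the 6 paths from A0 to A4 and testing each for blocking by {A5, A6}:
Path 1: A0 → A6 ← A5 ← A1 → A4
  A5 is a chain here and A5 is conditioned on, so the path is blocked at A5.
Path 2: A0 → A6 ← A3 → A5 ← A1 → A4
  A6 is a collider and A6 is conditioned on, which opens it; A3 is a fork and A3 is not conditioned on; A5 is a collider and A5 is conditioned on, which opens it; A1 is a fork and A1 is not conditioned on — no node blocks this path, so it is active.
Path 3: A0 → A6 ← A4
  A6 is a collider and A6 is conditioned on, which opens it — no node blocks this path, so it is active.
Path 4: A0 → A2 → A6 ← A5 ← A1 → A4
  A5 is a chain here and A5 is conditioned on, so the path is blocked at A5.
Path 5: A0 → A2 → A6 ← A3 → A5 ← A1 → A4
  A2 is a chain and A2 is not conditioned on; A6 is a collider and A6 is conditioned on, which opens it; A3 is a fork and A3 is not conditioned on; A5 is a collider and A5 is conditioned on, which opens it; A1 is a fork and A1 is not conditioned on — no node blocks this path, so it is active.
Path 6: A0 → A2 → A6 ← A4
  A2 is a chain and A2 is not conditioned on; A6 is a collider and A6 is conditioned on, which opens it — no node blocks this path, so it is active.
Since the path A0 → A6 ← A3 → A5 ← A1 → A4 is active, A0 and A4 are not d-separated given {A5, A6}.

No — A0 and A4 are not d-separated given {A5, A6}.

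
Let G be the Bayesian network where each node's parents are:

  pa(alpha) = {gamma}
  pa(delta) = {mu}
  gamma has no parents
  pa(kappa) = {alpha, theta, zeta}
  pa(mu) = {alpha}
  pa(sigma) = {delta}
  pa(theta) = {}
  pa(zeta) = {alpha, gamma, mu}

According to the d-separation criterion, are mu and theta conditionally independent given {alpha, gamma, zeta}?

Yes — mu and theta are d-separated given {alpha, gamma, zeta}.

Enumerating the 6 paths from mu to theta and testing each for blocking by {alpha, gamma, zeta}:
  1. mu → zeta → kappa ← theta — zeta:chain[blocks]; kappa:collider[blocks] ⇒ blocked
  2. mu → zeta ← gamma → alpha → kappa ← theta — zeta:collider[open]; gamma:fork[blocks]; alpha:chain[blocks]; kappa:collider[blocks] ⇒ blocked
  3. mu → zeta ← alpha → kappa ← theta — zeta:collider[open]; alpha:fork[blocks]; kappa:collider[blocks] ⇒ blocked
  4. mu ← alpha → kappa ← theta — alpha:fork[blocks]; kappa:collider[blocks] ⇒ blocked
  5. mu ← alpha → zeta → kappa ← theta — alpha:fork[blocks]; zeta:chain[blocks]; kappa:collider[blocks] ⇒ blocked
  6. mu ← alpha ← gamma → zeta → kappa ← theta — alpha:chain[blocks]; gamma:fork[blocks]; zeta:chain[blocks]; kappa:collider[blocks] ⇒ blocked
All paths are blocked; mu ⊥ theta | {alpha, gamma, zeta} holds.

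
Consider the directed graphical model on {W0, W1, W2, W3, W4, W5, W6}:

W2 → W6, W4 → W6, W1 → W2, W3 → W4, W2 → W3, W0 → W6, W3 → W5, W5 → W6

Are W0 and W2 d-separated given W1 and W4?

Yes

There are 3 undirected paths between W0 and W2; checking each against the conditioning set {W1, W4}:
Path 1: W0 → W6 ← W5 ← W3 ← W2
  W6 is a collider here and neither W6 nor any of its descendants is conditioned on, so the collider stays closed — the path is blocked at W6.
Path 2: W0 → W6 ← W2
  W6 is a collider here and neither W6 nor any of its descendants is conditioned on, so the collider stays closed — the path is blocked at W6.
Path 3: W0 → W6 ← W4 ← W3 ← W2
  W6 is a collider here and neither W6 nor any of its descendants is conditioned on, so the collider stays closed — the path is blocked at W6.
All paths are blocked; W0 ⊥ W2 | {W1, W4} holds.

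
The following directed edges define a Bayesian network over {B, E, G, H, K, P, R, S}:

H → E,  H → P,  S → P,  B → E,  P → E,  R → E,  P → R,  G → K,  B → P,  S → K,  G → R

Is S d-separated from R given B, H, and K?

No

Enumerating the 5 paths from S to R and testing each for blocking by {B, H, K}:
Path 1: S → K ← G → R
  K is a collider and K is conditioned on, which opens it; G is a fork and G is not conditioned on — no node blocks this path, so it is active.
Path 2: S → P ← H → E ← R
  P is a collider here and neither P nor any of its descendants is conditioned on, so the collider stays closed — the path is blocked at P.
Path 3: S → P → E ← R
  E is a collider here and neither E nor any of its descendants is conditioned on, so the collider stays closed — the path is blocked at E.
Path 4: S → P → R
  P is a chain and P is not conditioned on — no node blocks this path, so it is active.
Path 5: S → P ← B → E ← R
  P is a collider here and neither P nor any of its descendants is conditioned on, so the collider stays closed — the path is blocked at P.
At least one path is unblocked, so d-separation fails.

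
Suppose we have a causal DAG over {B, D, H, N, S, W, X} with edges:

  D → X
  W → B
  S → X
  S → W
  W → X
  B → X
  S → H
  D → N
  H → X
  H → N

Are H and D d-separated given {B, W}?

Yes

Enumerating the 5 paths from H to D and testing each for blocking by {B, W}:
Path 1: H ← S → X ← D
  X is a collider here and neither X nor any of its descendants is conditioned on, so the collider stays closed — the path is blocked at X.
Path 2: H ← S → W → X ← D
  W is a chain here and W is conditioned on, so the path is blocked at W.
Path 3: H ← S → W → B → X ← D
  W is a chain here and W is conditioned on, so the path is blocked at W.
Path 4: H → X ← D
  X is a collider here and neither X nor any of its descendants is conditioned on, so the collider stays closed — the path is blocked at X.
Path 5: H → N ← D
  N is a collider here and neither N nor any of its descendants is conditioned on, so the collider stays closed — the path is blocked at N.
Every path is blocked, so H and D are d-separated given {B, W}.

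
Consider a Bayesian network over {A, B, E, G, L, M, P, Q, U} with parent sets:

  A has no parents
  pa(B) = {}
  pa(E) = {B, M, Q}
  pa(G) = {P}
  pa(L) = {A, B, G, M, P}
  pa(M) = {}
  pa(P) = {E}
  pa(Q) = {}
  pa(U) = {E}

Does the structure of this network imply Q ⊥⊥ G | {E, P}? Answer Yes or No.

There are 6 undirected paths between Q and G; checking each against the conditioning set {E, P}:
  1. Q → E ← M → L ← G — E:collider[open]; M:fork[open]; L:collider[blocks] ⇒ blocked
  2. Q → E ← M → L ← P → G — E:collider[open]; M:fork[open]; L:collider[blocks]; P:fork[blocks] ⇒ blocked
  3. Q → E → P → L ← G — E:chain[blocks]; P:chain[blocks]; L:collider[blocks] ⇒ blocked
  4. Q → E → P → G — E:chain[blocks]; P:chain[blocks] ⇒ blocked
  5. Q → E ← B → L ← G — E:collider[open]; B:fork[open]; L:collider[blocks] ⇒ blocked
  6. Q → E ← B → L ← P → G — E:collider[open]; B:fork[open]; L:collider[blocks]; P:fork[blocks] ⇒ blocked
Since every path is blocked, d-separation holds.

Yes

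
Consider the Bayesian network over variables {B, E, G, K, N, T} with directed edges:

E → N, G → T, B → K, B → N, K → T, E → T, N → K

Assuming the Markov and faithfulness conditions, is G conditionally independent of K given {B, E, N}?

Yes

Enumerating the 3 paths from G to K and testing each for blocking by {B, E, N}:
  1. G → T ← K — T:collider[blocks] ⇒ blocked
  2. G → T ← E → N → K — T:collider[blocks]; E:fork[blocks]; N:chain[blocks] ⇒ blocked
  3. G → T ← E → N ← B → K — T:collider[blocks]; E:fork[blocks]; N:collider[open]; B:fork[blocks] ⇒ blocked
Since every path is blocked, d-separation holds.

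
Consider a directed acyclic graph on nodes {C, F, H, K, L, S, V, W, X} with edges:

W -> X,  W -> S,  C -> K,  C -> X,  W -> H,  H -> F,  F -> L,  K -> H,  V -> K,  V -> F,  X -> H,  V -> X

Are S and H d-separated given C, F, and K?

No

There are 6 undirected paths between S and H; checking each against the conditioning set {C, F, K}:
  1. S ← W → X ← C → K ← V → F ← H — W:fork[open]; X:collider[open]; C:fork[blocks]; K:collider[open]; V:fork[open]; F:collider[open] ⇒ blocked
  2. S ← W → X ← C → K → H — W:fork[open]; X:collider[open]; C:fork[blocks]; K:chain[blocks] ⇒ blocked
  3. S ← W → X ← V → K → H — W:fork[open]; X:collider[open]; V:fork[open]; K:chain[blocks] ⇒ blocked
  4. S ← W → X ← V → F ← H — W:fork[open]; X:collider[open]; V:fork[open]; F:collider[open] ⇒ active
  5. S ← W → X → H — W:fork[open]; X:chain[open] ⇒ active
  6. S ← W → H — W:fork[open] ⇒ active
Because an active path exists, S and H are not d-separated.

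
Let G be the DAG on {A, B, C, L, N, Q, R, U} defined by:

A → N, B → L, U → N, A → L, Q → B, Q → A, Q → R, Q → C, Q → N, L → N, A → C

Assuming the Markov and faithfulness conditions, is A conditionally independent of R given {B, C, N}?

There are 6 undirected paths between A and R; checking each against the conditioning set {B, C, N}:
Path 1: A → N ← L ← B ← Q → R
  B is a chain here and B is conditioned on, so the path is blocked at B.
Path 2: A → N ← Q → R
  N is a collider and N is conditioned on, which opens it; Q is a fork and Q is not conditioned on — no node blocks this path, so it is active.
Path 3: A → L → N ← Q → R
  L is a chain and L is not conditioned on; N is a collider and N is conditioned on, which opens it; Q is a fork and Q is not conditioned on — no node blocks this path, so it is active.
Path 4: A → L ← B ← Q → R
  B is a chain here and B is conditioned on, so the path is blocked at B.
Path 5: A ← Q → R
  Q is a fork and Q is not conditioned on — no node blocks this path, so it is active.
Path 6: A → C ← Q → R
  C is a collider and C is conditioned on, which opens it; Q is a fork and Q is not conditioned on — no node blocks this path, so it is active.
At least one path is unblocked, so d-separation fails.

No — A and R are not d-separated given {B, C, N}.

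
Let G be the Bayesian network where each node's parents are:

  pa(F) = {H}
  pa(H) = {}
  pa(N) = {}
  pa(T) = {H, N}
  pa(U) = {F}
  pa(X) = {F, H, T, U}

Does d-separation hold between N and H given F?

There are 4 undirected paths between N and H; checking each against the conditioning set {F}:
Path 1: N → T ← H
  T is a collider here and neither T nor any of its descendants is conditioned on, so the collider stays closed — the path is blocked at T.
Path 2: N → T → X ← H
  X is a collider here and neither X nor any of its descendants is conditioned on, so the collider stays closed — the path is blocked at X.
Path 3: N → T → X ← U ← F ← H
  X is a collider here and neither X nor any of its descendants is conditioned on, so the collider stays closed — the path is blocked at X.
Path 4: N → T → X ← F ← H
  X is a collider here and neither X nor any of its descendants is conditioned on, so the collider stays closed — the path is blocked at X.
Since every path is blocked, d-separation holds.

Yes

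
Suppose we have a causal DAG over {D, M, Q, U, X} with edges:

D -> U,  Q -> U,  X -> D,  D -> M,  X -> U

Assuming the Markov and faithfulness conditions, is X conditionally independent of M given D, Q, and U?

We examine all 2 paths between X and M:
  1. X → D → M — D:chain[blocks] ⇒ blocked
  2. X → U ← D → M — U:collider[open]; D:fork[blocks] ⇒ blocked
Every path is blocked, so X and M are d-separated given {D, Q, U}.

Yes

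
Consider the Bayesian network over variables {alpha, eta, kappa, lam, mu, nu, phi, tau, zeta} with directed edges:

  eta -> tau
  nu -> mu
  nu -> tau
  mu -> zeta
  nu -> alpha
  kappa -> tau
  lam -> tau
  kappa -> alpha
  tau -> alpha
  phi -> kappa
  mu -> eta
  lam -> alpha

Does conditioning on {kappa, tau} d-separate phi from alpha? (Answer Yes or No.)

Yes

5 paths connect phi and alpha; each must be blocked for d-separation to hold:
Path 1: phi → kappa → tau ← lam → alpha
  kappa is a chain here and kappa is conditioned on, so the path is blocked at kappa.
Path 2: phi → kappa → tau → alpha
  kappa is a chain here and kappa is conditioned on, so the path is blocked at kappa.
Path 3: phi → kappa → tau ← eta ← mu ← nu → alpha
  kappa is a chain here and kappa is conditioned on, so the path is blocked at kappa.
Path 4: phi → kappa → tau ← nu → alpha
  kappa is a chain here and kappa is conditioned on, so the path is blocked at kappa.
Path 5: phi → kappa → alpha
  kappa is a chain here and kappa is conditioned on, so the path is blocked at kappa.
All paths are blocked; phi ⊥ alpha | {kappa, tau} holds.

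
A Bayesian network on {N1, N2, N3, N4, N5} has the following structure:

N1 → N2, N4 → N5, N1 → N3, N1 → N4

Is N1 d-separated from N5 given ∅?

No

Only one path connects N1 and N5:
Path 1: N1 → N4 → N5
  N4 is a chain and N4 is not conditioned on — no node blocks this path, so it is active.
At least one path is unblocked, so d-separation fails.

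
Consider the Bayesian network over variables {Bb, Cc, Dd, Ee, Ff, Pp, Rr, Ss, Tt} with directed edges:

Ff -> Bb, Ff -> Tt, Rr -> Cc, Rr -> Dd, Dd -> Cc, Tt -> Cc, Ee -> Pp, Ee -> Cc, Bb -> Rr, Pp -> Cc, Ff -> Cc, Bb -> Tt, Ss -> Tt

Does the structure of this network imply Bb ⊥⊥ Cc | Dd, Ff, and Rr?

Enumerating the 6 paths from Bb to Cc and testing each for blocking by {Dd, Ff, Rr}:
  1. Bb ← Ff → Tt → Cc — Ff:fork[blocks]; Tt:chain[open] ⇒ blocked
  2. Bb ← Ff → Cc — Ff:fork[blocks] ⇒ blocked
  3. Bb → Tt ← Ff → Cc — Tt:collider[blocks]; Ff:fork[blocks] ⇒ blocked
  4. Bb → Tt → Cc — Tt:chain[open] ⇒ active
  5. Bb → Rr → Dd → Cc — Rr:chain[blocks]; Dd:chain[blocks] ⇒ blocked
  6. Bb → Rr → Cc — Rr:chain[blocks] ⇒ blocked
Because an active path exists, Bb and Cc are not d-separated.

No — Bb and Cc are not d-separated given {Dd, Ff, Rr}.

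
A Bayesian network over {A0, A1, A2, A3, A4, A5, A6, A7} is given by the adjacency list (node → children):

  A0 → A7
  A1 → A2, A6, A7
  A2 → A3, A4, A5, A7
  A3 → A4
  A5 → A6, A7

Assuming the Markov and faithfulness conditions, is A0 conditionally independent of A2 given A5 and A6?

Enumerating the 5 paths from A0 to A2 and testing each for blocking by {A5, A6}:
Path 1: A0 → A7 ← A2
  A7 is a collider here and neither A7 nor any of its descendants is conditioned on, so the collider stays closed — the path is blocked at A7.
Path 2: A0 → A7 ← A1 → A2
  A7 is a collider here and neither A7 nor any of its descendants is conditioned on, so the collider stays closed — the path is blocked at A7.
Path 3: A0 → A7 ← A1 → A6 ← A5 ← A2
  A7 is a collider here and neither A7 nor any of its descendants is conditioned on, so the collider stays closed — the path is blocked at A7.
Path 4: A0 → A7 ← A5 ← A2
  A7 is a collider here and neither A7 nor any of its descendants is conditioned on, so the collider stays closed — the path is blocked at A7.
Path 5: A0 → A7 ← A5 → A6 ← A1 → A2
  A7 is a collider here and neither A7 nor any of its descendants is conditioned on, so the collider stays closed — the path is blocked at A7.
Every path is blocked, so A0 and A2 are d-separated given {A5, A6}.

Yes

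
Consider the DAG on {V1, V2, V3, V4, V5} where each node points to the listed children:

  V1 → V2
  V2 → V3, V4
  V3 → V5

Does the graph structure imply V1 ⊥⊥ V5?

The only undirected path from V1 to V5 is:
Path 1: V1 → V2 → V3 → V5
  V2 is a chain and V2 is not conditioned on; V3 is a chain and V3 is not conditioned on — no node blocks this path, so it is active.
Because an active path exists, V1 and V5 are not d-separated.

No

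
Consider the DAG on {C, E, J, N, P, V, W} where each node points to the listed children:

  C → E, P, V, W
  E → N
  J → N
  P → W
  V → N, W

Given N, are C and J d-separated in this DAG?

We examine all 4 paths between C and J:
Path 1: C → W ← V → N ← J
  W is a collider here and neither W nor any of its descendants is conditioned on, so the collider stays closed — the path is blocked at W.
Path 2: C → E → N ← J
  E is a chain and E is not conditioned on; N is a collider and N is conditioned on, which opens it — no node blocks this path, so it is active.
Path 3: C → V → N ← J
  V is a chain and V is not conditioned on; N is a collider and N is conditioned on, which opens it — no node blocks this path, so it is active.
Path 4: C → P → W ← V → N ← J
  W is a collider here and neither W nor any of its descendants is conditioned on, so the collider stays closed — the path is blocked at W.
Since the path C → E → N ← J is active, C and J are not d-separated given {N}.

No — C and J are not d-separated given {N}.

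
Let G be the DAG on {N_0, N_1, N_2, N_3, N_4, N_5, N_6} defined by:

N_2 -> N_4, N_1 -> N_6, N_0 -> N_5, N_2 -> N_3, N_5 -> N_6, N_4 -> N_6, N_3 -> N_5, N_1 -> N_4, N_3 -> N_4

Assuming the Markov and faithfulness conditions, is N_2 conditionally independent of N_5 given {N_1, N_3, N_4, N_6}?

Enumerating the 6 paths from N_2 to N_5 and testing each for blocking by {N_1, N_3, N_4, N_6}:
Path 1: N_2 → N_3 → N_5
  N_3 is a chain here and N_3 is conditioned on, so the path is blocked at N_3.
Path 2: N_2 → N_3 → N_4 ← N_1 → N_6 ← N_5
  N_3 is a chain here and N_3 is conditioned on, so the path is blocked at N_3.
Path 3: N_2 → N_3 → N_4 → N_6 ← N_5
  N_3 is a chain here and N_3 is conditioned on, so the path is blocked at N_3.
Path 4: N_2 → N_4 ← N_3 → N_5
  N_3 is a fork here and N_3 is conditioned on, so the path is blocked at N_3.
Path 5: N_2 → N_4 ← N_1 → N_6 ← N_5
  N_1 is a fork here and N_1 is conditioned on, so the path is blocked at N_1.
Path 6: N_2 → N_4 → N_6 ← N_5
  N_4 is a chain here and N_4 is conditioned on, so the path is blocked at N_4.
Since every path is blocked, d-separation holds.

Yes — N_2 and N_5 are d-separated given {N_1, N_3, N_4, N_6}.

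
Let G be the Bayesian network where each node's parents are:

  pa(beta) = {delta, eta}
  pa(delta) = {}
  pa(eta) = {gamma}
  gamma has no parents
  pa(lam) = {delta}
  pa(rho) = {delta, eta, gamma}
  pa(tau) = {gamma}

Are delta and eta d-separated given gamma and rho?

There are 3 undirected paths between delta and eta; checking each against the conditioning set {gamma, rho}:
  1. delta → beta ← eta — beta:collider[blocks] ⇒ blocked
  2. delta → rho ← gamma → eta — rho:collider[open]; gamma:fork[blocks] ⇒ blocked
  3. delta → rho ← eta — rho:collider[open] ⇒ active
Because an active path exists, delta and eta are not d-separated.

No — delta and eta are not d-separated given {gamma, rho}.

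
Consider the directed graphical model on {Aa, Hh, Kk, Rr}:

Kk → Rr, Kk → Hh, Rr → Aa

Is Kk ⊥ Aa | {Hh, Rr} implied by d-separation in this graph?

There is one path between Kk and Aa:
Path 1: Kk → Rr → Aa
  Rr is a chain here and Rr is conditioned on, so the path is blocked at Rr.
Since every path is blocked, d-separation holds.

Yes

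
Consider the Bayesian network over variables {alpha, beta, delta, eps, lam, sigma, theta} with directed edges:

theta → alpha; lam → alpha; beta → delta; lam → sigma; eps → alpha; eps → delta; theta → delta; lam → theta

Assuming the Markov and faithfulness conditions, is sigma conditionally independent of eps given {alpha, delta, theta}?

There are 4 undirected paths between sigma and eps; checking each against the conditioning set {alpha, delta, theta}:
Path 1: sigma ← lam → theta → alpha ← eps
  theta is a chain here and theta is conditioned on, so the path is blocked at theta.
Path 2: sigma ← lam → theta → delta ← eps
  theta is a chain here and theta is conditioned on, so the path is blocked at theta.
Path 3: sigma ← lam → alpha ← theta → delta ← eps
  theta is a fork here and theta is conditioned on, so the path is blocked at theta.
Path 4: sigma ← lam → alpha ← eps
  lam is a fork and lam is not conditioned on; alpha is a collider and alpha is conditioned on, which opens it — no node blocks this path, so it is active.
Since the path sigma ← lam → alpha ← eps is active, sigma and eps are not d-separated given {alpha, delta, theta}.

No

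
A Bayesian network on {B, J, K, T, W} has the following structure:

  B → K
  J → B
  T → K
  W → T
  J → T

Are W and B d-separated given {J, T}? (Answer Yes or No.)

2 paths connect W and B; each must be blocked for d-separation to hold:
  1. W → T ← J → B — T:collider[open]; J:fork[blocks] ⇒ blocked
  2. W → T → K ← B — T:chain[blocks]; K:collider[blocks] ⇒ blocked
Since every path is blocked, d-separation holds.

Yes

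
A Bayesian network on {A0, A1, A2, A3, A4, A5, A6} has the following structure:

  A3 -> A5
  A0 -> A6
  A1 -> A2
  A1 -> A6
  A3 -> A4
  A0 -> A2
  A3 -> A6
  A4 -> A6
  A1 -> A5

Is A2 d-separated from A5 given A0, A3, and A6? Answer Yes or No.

No

Enumerating the 6 paths from A2 to A5 and testing each for blocking by {A0, A3, A6}:
  1. A2 ← A0 → A6 ← A4 ← A3 → A5 — A0:fork[blocks]; A6:collider[open]; A4:chain[open]; A3:fork[blocks] ⇒ blocked
  2. A2 ← A0 → A6 ← A3 → A5 — A0:fork[blocks]; A6:collider[open]; A3:fork[blocks] ⇒ blocked
  3. A2 ← A0 → A6 ← A1 → A5 — A0:fork[blocks]; A6:collider[open]; A1:fork[open] ⇒ blocked
  4. A2 ← A1 → A6 ← A4 ← A3 → A5 — A1:fork[open]; A6:collider[open]; A4:chain[open]; A3:fork[blocks] ⇒ blocked
  5. A2 ← A1 → A6 ← A3 → A5 — A1:fork[open]; A6:collider[open]; A3:fork[blocks] ⇒ blocked
  6. A2 ← A1 → A5 — A1:fork[open] ⇒ active
Because an active path exists, A2 and A5 are not d-separated.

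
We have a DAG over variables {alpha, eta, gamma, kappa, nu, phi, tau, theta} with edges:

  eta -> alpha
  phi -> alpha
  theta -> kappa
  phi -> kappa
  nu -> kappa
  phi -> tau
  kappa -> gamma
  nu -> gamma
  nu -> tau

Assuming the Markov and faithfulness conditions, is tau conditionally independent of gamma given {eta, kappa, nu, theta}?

Yes — tau and gamma are d-separated given {eta, kappa, nu, theta}.

There are 4 undirected paths between tau and gamma; checking each against the conditioning set {eta, kappa, nu, theta}:
Path 1: tau ← nu → kappa → gamma
  nu is a fork here and nu is conditioned on, so the path is blocked at nu.
Path 2: tau ← nu → gamma
  nu is a fork here and nu is conditioned on, so the path is blocked at nu.
Path 3: tau ← phi → kappa ← nu → gamma
  nu is a fork here and nu is conditioned on, so the path is blocked at nu.
Path 4: tau ← phi → kappa → gamma
  kappa is a chain here and kappa is conditioned on, so the path is blocked at kappa.
Every path is blocked, so tau and gamma are d-separated given {eta, kappa, nu, theta}.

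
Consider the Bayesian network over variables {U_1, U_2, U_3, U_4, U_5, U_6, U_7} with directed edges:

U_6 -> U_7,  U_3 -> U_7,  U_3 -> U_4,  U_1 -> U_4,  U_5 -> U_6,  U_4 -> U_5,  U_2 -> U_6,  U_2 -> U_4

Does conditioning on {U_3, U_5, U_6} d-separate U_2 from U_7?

Yes

We examine all 4 paths between U_2 and U_7:
Path 1: U_2 → U_4 → U_5 → U_6 → U_7
  U_5 is a chain here and U_5 is conditioned on, so the path is blocked at U_5.
Path 2: U_2 → U_4 ← U_3 → U_7
  U_3 is a fork here and U_3 is conditioned on, so the path is blocked at U_3.
Path 3: U_2 → U_6 ← U_5 ← U_4 ← U_3 → U_7
  U_5 is a chain here and U_5 is conditioned on, so the path is blocked at U_5.
Path 4: U_2 → U_6 → U_7
  U_6 is a chain here and U_6 is conditioned on, so the path is blocked at U_6.
Since every path is blocked, d-separation holds.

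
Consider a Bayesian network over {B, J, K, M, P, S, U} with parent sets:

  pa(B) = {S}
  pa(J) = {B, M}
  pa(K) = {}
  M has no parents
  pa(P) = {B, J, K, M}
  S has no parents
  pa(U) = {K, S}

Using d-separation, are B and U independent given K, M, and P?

4 paths connect B and U; each must be blocked for d-separation to hold:
  1. B ← S → U — S:fork[open] ⇒ active
  2. B → J ← M → P ← K → U — J:collider[open]; M:fork[blocks]; P:collider[open]; K:fork[blocks] ⇒ blocked
  3. B → J → P ← K → U — J:chain[open]; P:collider[open]; K:fork[blocks] ⇒ blocked
  4. B → P ← K → U — P:collider[open]; K:fork[blocks] ⇒ blocked
Since the path B ← S → U is active, B and U are not d-separated given {K, M, P}.

No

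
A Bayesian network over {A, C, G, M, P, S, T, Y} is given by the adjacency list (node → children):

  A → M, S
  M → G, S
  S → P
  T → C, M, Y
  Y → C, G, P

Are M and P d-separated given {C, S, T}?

There are 5 undirected paths between M and P; checking each against the conditioning set {C, S, T}:
Path 1: M ← A → S → P
  S is a chain here and S is conditioned on, so the path is blocked at S.
Path 2: M → S → P
  S is a chain here and S is conditioned on, so the path is blocked at S.
Path 3: M → G ← Y → P
  G is a collider here and neither G nor any of its descendants is conditioned on, so the collider stays closed — the path is blocked at G.
Path 4: M ← T → Y → P
  T is a fork here and T is conditioned on, so the path is blocked at T.
Path 5: M ← T → C ← Y → P
  T is a fork here and T is conditioned on, so the path is blocked at T.
All paths are blocked; M ⊥ P | {C, S, T} holds.

Yes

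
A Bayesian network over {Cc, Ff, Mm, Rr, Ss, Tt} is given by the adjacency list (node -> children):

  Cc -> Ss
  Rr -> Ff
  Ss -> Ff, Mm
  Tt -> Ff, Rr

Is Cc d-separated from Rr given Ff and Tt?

There are 2 undirected paths between Cc and Rr; checking each against the conditioning set {Ff, Tt}:
Path 1: Cc → Ss → Ff ← Tt → Rr
  Tt is a fork here and Tt is conditioned on, so the path is blocked at Tt.
Path 2: Cc → Ss → Ff ← Rr
  Ss is a chain and Ss is not conditioned on; Ff is a collider and Ff is conditioned on, which opens it — no node blocks this path, so it is active.
Since the path Cc → Ss → Ff ← Rr is active, Cc and Rr are not d-separated given {Ff, Tt}.

No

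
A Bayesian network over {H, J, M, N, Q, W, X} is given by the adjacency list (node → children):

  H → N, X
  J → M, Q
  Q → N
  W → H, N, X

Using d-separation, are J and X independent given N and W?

Enumerating the 4 paths from J to X and testing each for blocking by {N, W}:
Path 1: J → Q → N ← H → X
  Q is a chain and Q is not conditioned on; N is a collider and N is conditioned on, which opens it; H is a fork and H is not conditioned on — no node blocks this path, so it is active.
Path 2: J → Q → N ← H ← W → X
  W is a fork here and W is conditioned on, so the path is blocked at W.
Path 3: J → Q → N ← W → H → X
  W is a fork here and W is conditioned on, so the path is blocked at W.
Path 4: J → Q → N ← W → X
  W is a fork here and W is conditioned on, so the path is blocked at W.
At least one path is unblocked, so d-separation fails.

No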